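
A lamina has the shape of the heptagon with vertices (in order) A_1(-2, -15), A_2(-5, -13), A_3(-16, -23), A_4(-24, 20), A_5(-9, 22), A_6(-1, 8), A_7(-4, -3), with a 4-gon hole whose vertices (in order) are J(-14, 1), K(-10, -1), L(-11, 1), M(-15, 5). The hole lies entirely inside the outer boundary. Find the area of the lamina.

652.5

Outer boundary:
Apply the shoelace formula: 2A = Σ (x_i·y_{i+1} − x_{i+1}·y_i), indices taken mod 7.
Σ = (-49) + (-93) + (-872) + (-348) + (-50) + (35) + (54) = -1323
Area = |Σ|/2 = 661.5.
Hole:
Apply Gauss's area formula: 2A = Σ (x_i·y_{i+1} − x_{i+1}·y_i), indices taken mod 4.
Cross-terms: 24, -21, -40, 55  ⇒  Σ = 18
Area = |Σ|/2 = 9.
Net area = 661.5 − 9 = 652.5.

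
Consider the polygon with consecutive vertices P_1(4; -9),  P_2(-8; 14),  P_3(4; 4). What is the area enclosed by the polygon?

Apply Gauss's area formula: 2A = Σ (x_i·y_{i+1} − x_{i+1}·y_i), indices taken mod 3.
Σ = (-16) + (-88) + (-52) = -156
Area = |Σ|/2 = 78.

78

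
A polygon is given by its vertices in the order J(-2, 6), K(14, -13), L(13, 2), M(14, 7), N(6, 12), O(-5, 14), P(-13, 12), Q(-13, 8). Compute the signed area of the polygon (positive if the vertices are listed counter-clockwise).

Apply Gauss's area formula: 2A = Σ (x_i·y_{i+1} − x_{i+1}·y_i), indices taken mod 8.
J→K: (-2)(-13) − (14)(6) = -58
K→L: (14)(2) − (13)(-13) = 197
L→M: (13)(7) − (14)(2) = 63
M→N: (14)(12) − (6)(7) = 126
N→O: (6)(14) − (-5)(12) = 144
O→P: (-5)(12) − (-13)(14) = 122
P→Q: (-13)(8) − (-13)(12) = 52
Q→J: (-13)(6) − (-2)(8) = -62
Σ = 584
Signed area = Σ/2 = 292 (positive ⇒ counter-clockwise traversal).

292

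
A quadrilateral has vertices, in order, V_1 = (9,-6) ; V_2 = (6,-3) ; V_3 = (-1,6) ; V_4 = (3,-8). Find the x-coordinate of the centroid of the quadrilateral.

Apply the surveyor's formula. First the cross-terms c_i = x_i·y_{i+1} − x_{i+1}·y_i:
  9, 33, -10, 54  ⇒  2A = 86, A = 43.
Then Σ (x_i + x_{i+1})·c_i = 928, so x̄ = 928 / (6·43) = 464/129.

464/129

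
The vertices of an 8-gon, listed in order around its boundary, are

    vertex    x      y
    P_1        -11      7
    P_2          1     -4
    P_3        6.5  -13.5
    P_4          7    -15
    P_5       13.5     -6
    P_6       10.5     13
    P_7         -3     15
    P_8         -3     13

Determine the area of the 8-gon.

Apply the shoelace formula: 2A = Σ (x_i·y_{i+1} − x_{i+1}·y_i), indices taken mod 8.
P_1→P_2: (-11)(-4) − (1)(7) = 37
P_2→P_3: (1)(-13.5) − (6.5)(-4) = 12.5
P_3→P_4: (6.5)(-15) − (7)(-13.5) = -3
P_4→P_5: (7)(-6) − (13.5)(-15) = 160.5
P_5→P_6: (13.5)(13) − (10.5)(-6) = 238.5
P_6→P_7: (10.5)(15) − (-3)(13) = 196.5
P_7→P_8: (-3)(13) − (-3)(15) = 6
P_8→P_1: (-3)(7) − (-11)(13) = 122
Σ = 770
Area = |Σ|/2 = 385.

385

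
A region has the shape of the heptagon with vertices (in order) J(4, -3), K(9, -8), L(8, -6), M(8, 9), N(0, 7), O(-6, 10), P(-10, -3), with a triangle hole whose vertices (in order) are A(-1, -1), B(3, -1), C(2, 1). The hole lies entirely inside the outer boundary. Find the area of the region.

Outer boundary:
Σ = (-5) + (10) + (120) + (56) + (42) + (118) + (42) = 383
Area = |Σ|/2 = 191.5.
Hole:
Apply the surveyor's formula: 2A = Σ (x_i·y_{i+1} − x_{i+1}·y_i), indices taken mod 3.
Cross-terms: 4, 5, -1  ⇒  Σ = 8
Area = |Σ|/2 = 4.
Net area = 191.5 − 4 = 187.5.

187.5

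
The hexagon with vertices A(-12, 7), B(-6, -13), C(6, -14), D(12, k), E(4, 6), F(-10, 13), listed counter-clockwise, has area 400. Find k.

1

The doubled signed area Σ (x_i y_{i+1} − x_{i+1} y_i) is linear in k.
With k=0 it equals 798; the coefficient of k is 2 (from the two edges through D).
So 2·k + 798 = 2·400 = 800 ⇒ k = 1.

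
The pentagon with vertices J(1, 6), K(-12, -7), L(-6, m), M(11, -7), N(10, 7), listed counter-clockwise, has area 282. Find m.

Write out the shoelace sum; only the two edges meeting at L involve m:
2·Area = [((-12)·m − (-6)·(-7)) + ((-6)·(-7) − 11·m)] + 265
       = -23·m + 265 = 564
⇒ m = -13.

-13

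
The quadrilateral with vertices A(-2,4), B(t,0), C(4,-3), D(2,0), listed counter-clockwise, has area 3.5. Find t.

1

The doubled signed area Σ (x_i y_{i+1} − x_{i+1} y_i) is linear in t.
With t=0 it equals 14; the coefficient of t is -7 (from the two edges through B).
So -7·t + 14 = 2·3.5 = 7 ⇒ t = 1.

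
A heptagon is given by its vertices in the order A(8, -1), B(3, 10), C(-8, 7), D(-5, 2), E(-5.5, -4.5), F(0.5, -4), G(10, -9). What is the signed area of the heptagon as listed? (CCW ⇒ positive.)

Apply the shoelace (surveyor's) formula: 2A = Σ (x_i·y_{i+1} − x_{i+1}·y_i), indices taken mod 7.
A→B: (8)(10) − (3)(-1) = 83
B→C: (3)(7) − (-8)(10) = 101
C→D: (-8)(2) − (-5)(7) = 19
D→E: (-5)(-4.5) − (-5.5)(2) = 33.5
E→F: (-5.5)(-4) − (0.5)(-4.5) = 24.25
F→G: (0.5)(-9) − (10)(-4) = 35.5
G→A: (10)(-1) − (8)(-9) = 62
Σ = 358.25
Signed area = Σ/2 = 179.125 (positive ⇒ counter-clockwise traversal).

179.125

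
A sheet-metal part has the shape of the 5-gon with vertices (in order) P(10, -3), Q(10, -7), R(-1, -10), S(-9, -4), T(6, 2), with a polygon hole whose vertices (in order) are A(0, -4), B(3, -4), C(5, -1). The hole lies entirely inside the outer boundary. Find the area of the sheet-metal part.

128

Outer boundary:
Apply the shoelace (surveyor's) formula: 2A = Σ (x_i·y_{i+1} − x_{i+1}·y_i), indices taken mod 5.
P→Q: (10)(-7) − (10)(-3) = -40
Q→R: (10)(-10) − (-1)(-7) = -107
R→S: (-1)(-4) − (-9)(-10) = -86
S→T: (-9)(2) − (6)(-4) = 6
T→P: (6)(-3) − (10)(2) = -38
Σ = -265
Area = |Σ|/2 = 132.5.
Hole:
Apply the shoelace (surveyor's) formula: 2A = Σ (x_i·y_{i+1} − x_{i+1}·y_i), indices taken mod 3.
Cross-terms: 12, 17, -20  ⇒  Σ = 9
Area = |Σ|/2 = 4.5.
Net area = 132.5 − 4.5 = 128.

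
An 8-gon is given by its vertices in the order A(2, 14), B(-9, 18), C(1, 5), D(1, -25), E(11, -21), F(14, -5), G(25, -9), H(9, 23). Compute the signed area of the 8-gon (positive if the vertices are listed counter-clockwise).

A→B: (2)(18) − (-9)(14) = 162
B→C: (-9)(5) − (1)(18) = -63
C→D: (1)(-25) − (1)(5) = -30
D→E: (1)(-21) − (11)(-25) = 254
E→F: (11)(-5) − (14)(-21) = 239
F→G: (14)(-9) − (25)(-5) = -1
G→H: (25)(23) − (9)(-9) = 656
H→A: (9)(14) − (2)(23) = 80
Σ = 1297
Signed area = Σ/2 = 648.5 (positive ⇒ counter-clockwise traversal).

648.5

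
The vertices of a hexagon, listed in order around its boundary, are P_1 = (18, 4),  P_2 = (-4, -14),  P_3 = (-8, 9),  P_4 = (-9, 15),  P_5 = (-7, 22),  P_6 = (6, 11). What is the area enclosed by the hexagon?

Apply the shoelace formula: 2A = Σ (x_i·y_{i+1} − x_{i+1}·y_i), indices taken mod 6.
P_1→P_2: (18)(-14) − (-4)(4) = -236
P_2→P_3: (-4)(9) − (-8)(-14) = -148
P_3→P_4: (-8)(15) − (-9)(9) = -39
P_4→P_5: (-9)(22) − (-7)(15) = -93
P_5→P_6: (-7)(11) − (6)(22) = -209
P_6→P_1: (6)(4) − (18)(11) = -174
Σ = -899
Area = |Σ|/2 = 449.5.

449.5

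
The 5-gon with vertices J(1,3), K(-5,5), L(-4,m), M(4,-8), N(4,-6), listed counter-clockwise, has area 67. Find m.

The doubled signed area Σ (x_i y_{i+1} − x_{i+1} y_i) is linear in m.
With m=0 it equals 98; the coefficient of m is -9 (from the two edges through L).
So -9·m + 98 = 2·67 = 134 ⇒ m = -4.

-4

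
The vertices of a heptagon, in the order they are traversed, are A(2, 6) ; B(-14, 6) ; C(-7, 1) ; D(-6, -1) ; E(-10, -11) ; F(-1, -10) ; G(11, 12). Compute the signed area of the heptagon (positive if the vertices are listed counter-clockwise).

211

Apply Gauss's area formula: 2A = Σ (x_i·y_{i+1} − x_{i+1}·y_i), indices taken mod 7.
Σ = (96) + (28) + (13) + (56) + (89) + (98) + (42) = 422
Signed area = Σ/2 = 211 (positive ⇒ counter-clockwise traversal).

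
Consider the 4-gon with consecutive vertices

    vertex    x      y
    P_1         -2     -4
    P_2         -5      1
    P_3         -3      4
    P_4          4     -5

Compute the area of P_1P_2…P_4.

33

Cross-terms: -22, -17, -1, -26  ⇒  Σ = -66
Area = |Σ|/2 = 33.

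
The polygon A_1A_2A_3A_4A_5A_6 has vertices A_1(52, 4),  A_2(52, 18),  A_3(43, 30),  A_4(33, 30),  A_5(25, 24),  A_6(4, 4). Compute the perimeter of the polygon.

|A_1A_2| = √((0)² + (14)²) = √196 = 14
|A_2A_3| = √((-9)² + (12)²) = √225 = 15
|A_3A_4| = √((-10)² + (0)²) = √100 = 10
|A_4A_5| = √((-8)² + (-6)²) = √100 = 10
|A_5A_6| = √((-21)² + (-20)²) = √841 = 29
|A_6A_1| = √((48)² + (0)²) = √2304 = 48
Perimeter = 14 + 15 + 10 + 10 + 29 + 48 = 126.

126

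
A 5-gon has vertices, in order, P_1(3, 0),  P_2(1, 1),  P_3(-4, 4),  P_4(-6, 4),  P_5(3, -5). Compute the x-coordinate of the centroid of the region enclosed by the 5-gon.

Apply Gauss's area formula. First the cross-terms c_i = x_i·y_{i+1} − x_{i+1}·y_i:
  3, 8, 8, 18, 15  ⇒  2A = 52, A = 26.
Then Σ (x_i + x_{i+1})·c_i = -56, so x̄ = -56 / (6·26) = -14/39.

-14/39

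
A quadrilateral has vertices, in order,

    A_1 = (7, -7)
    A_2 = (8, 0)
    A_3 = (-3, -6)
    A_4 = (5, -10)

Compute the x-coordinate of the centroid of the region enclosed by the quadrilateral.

Apply the shoelace (surveyor's) formula. First the cross-terms c_i = x_i·y_{i+1} − x_{i+1}·y_i:
  56, -48, 60, 35  ⇒  2A = 103, A = 51.5.
Then Σ (x_i + x_{i+1})·c_i = 1140, so x̄ = 1140 / (6·51.5) = 380/103.

380/103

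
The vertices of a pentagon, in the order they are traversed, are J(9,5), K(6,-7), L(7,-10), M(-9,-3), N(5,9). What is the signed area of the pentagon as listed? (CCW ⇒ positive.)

-168.5

Σ = (-93) + (-11) + (-111) + (-66) + (-56) = -337
Signed area = Σ/2 = -168.5 (negative ⇒ clockwise traversal).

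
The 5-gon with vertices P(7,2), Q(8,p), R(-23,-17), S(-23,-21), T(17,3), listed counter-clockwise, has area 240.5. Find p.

8

The doubled signed area Σ (x_i y_{i+1} − x_{i+1} y_i) is linear in p.
With p=0 it equals 241; the coefficient of p is 30 (from the two edges through Q).
So 30·p + 241 = 2·240.5 = 481 ⇒ p = 8.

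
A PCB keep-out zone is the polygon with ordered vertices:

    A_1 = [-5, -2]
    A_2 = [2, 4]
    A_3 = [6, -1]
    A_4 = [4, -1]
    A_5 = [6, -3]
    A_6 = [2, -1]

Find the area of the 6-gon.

Apply the shoelace formula: 2A = Σ (x_i·y_{i+1} − x_{i+1}·y_i), indices taken mod 6.
Σ = (-16) + (-26) + (-2) + (-6) + (0) + (-9) = -59
Area = |Σ|/2 = 29.5.

29.5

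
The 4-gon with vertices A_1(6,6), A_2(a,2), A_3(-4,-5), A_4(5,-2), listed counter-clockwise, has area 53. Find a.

Write out the shoelace sum; only the two edges meeting at A_2 involve a:
2·Area = [(6·2 − a·6) + (a·(-5) − (-4)·2)] + 75
       = -11·a + 95 = 106
⇒ a = -1.

-1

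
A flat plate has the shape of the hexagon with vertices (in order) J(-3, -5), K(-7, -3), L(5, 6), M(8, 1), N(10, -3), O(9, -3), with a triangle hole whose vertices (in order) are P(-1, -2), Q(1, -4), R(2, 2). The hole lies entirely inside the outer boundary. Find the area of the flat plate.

Outer boundary:
J→K: (-3)(-3) − (-7)(-5) = -26
K→L: (-7)(6) − (5)(-3) = -27
L→M: (5)(1) − (8)(6) = -43
M→N: (8)(-3) − (10)(1) = -34
N→O: (10)(-3) − (9)(-3) = -3
O→J: (9)(-5) − (-3)(-3) = -54
Σ = -187
Area = |Σ|/2 = 93.5.
Hole:
P→Q: (-1)(-4) − (1)(-2) = 6
Q→R: (1)(2) − (2)(-4) = 10
R→P: (2)(-2) − (-1)(2) = -2
Σ = 14
Area = |Σ|/2 = 7.
Net area = 93.5 − 7 = 86.5.

86.5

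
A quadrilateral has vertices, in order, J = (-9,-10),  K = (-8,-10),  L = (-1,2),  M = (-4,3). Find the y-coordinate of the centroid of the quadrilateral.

-109/42

Apply the surveyor's formula. First the cross-terms c_i = x_i·y_{i+1} − x_{i+1}·y_i:
  10, -26, 5, 67  ⇒  2A = 56, A = 28.
Then Σ (y_i + y_{i+1})·c_i = -436, so ȳ = -436 / (6·28) = -109/42.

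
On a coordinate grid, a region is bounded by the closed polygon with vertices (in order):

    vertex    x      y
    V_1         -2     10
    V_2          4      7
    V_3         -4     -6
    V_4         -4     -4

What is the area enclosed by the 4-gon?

Apply the surveyor's formula: 2A = Σ (x_i·y_{i+1} − x_{i+1}·y_i), indices taken mod 4.
Σ = (-54) + (4) + (-8) + (-48) = -106
Area = |Σ|/2 = 53.

53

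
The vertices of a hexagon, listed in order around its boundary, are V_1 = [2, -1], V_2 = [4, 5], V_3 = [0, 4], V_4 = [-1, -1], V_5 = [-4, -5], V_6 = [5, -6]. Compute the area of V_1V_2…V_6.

Σ = (14) + (16) + (4) + (1) + (49) + (7) = 91
Area = |Σ|/2 = 45.5.

45.5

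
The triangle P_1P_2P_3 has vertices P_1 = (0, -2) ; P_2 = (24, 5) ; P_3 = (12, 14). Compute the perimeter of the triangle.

|P_1P_2| = √((24)² + (7)²) = √625 = 25
|P_2P_3| = √((-12)² + (9)²) = √225 = 15
|P_3P_1| = √((-12)² + (-16)²) = √400 = 20
Perimeter = 25 + 15 + 20 = 60.

60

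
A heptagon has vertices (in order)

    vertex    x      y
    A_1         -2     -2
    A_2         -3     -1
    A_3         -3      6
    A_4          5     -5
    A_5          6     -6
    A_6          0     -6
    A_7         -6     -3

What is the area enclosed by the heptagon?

53

Σ = (-4) + (-21) + (-15) + (0) + (-36) + (-36) + (6) = -106
Area = |Σ|/2 = 53.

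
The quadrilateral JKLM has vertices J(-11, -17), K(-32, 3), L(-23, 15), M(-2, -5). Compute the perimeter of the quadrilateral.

|JK| = √((-21)² + (20)²) = √841 = 29
|KL| = √((9)² + (12)²) = √225 = 15
|LM| = √((21)² + (-20)²) = √841 = 29
|MJ| = √((-9)² + (-12)²) = √225 = 15
Perimeter = 29 + 15 + 29 + 15 = 88.

88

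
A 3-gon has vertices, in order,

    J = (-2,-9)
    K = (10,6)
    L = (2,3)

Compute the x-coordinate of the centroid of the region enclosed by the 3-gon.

10/3

Apply Gauss's area formula. First the cross-terms c_i = x_i·y_{i+1} − x_{i+1}·y_i:
  78, 18, -12  ⇒  2A = 84, A = 42.
Then Σ (x_i + x_{i+1})·c_i = 840, so x̄ = 840 / (6·42) = 10/3.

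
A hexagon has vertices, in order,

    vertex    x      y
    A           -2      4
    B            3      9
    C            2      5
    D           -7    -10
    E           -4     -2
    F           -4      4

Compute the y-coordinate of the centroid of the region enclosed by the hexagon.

Apply the shoelace (surveyor's) formula. First the cross-terms c_i = x_i·y_{i+1} − x_{i+1}·y_i:
  -30, -3, 15, -26, -24, -8  ⇒  2A = -76, A = -38.
Then Σ (y_i + y_{i+1})·c_i = -307, so ȳ = -307 / (6·(-38)) = 307/228.

307/228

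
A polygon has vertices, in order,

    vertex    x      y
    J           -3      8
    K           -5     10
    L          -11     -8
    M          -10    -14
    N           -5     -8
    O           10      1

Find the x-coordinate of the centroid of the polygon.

-538/201

Apply the surveyor's formula. First the cross-terms c_i = x_i·y_{i+1} − x_{i+1}·y_i:
  10, 150, 74, 10, 75, 83  ⇒  2A = 402, A = 201.
Then Σ (x_i + x_{i+1})·c_i = -3228, so x̄ = -3228 / (6·201) = -538/201.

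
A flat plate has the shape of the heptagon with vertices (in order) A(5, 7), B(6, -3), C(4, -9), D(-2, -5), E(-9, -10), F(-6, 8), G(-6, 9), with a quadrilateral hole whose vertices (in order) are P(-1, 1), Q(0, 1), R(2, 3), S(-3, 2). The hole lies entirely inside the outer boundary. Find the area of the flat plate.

189

Outer boundary:
Apply the shoelace (surveyor's) formula: 2A = Σ (x_i·y_{i+1} − x_{i+1}·y_i), indices taken mod 7.
Σ = (-57) + (-42) + (-38) + (-25) + (-132) + (-6) + (-87) = -387
Area = |Σ|/2 = 193.5.
Hole:
Apply the shoelace (surveyor's) formula: 2A = Σ (x_i·y_{i+1} − x_{i+1}·y_i), indices taken mod 4.
Σ = (-1) + (-2) + (13) + (-1) = 9
Area = |Σ|/2 = 4.5.
Net area = 193.5 − 4.5 = 189.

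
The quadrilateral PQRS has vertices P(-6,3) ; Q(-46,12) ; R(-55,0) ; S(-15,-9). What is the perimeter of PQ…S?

|PQ| = √((-40)² + (9)²) = √1681 = 41
|QR| = √((-9)² + (-12)²) = √225 = 15
|RS| = √((40)² + (-9)²) = √1681 = 41
|SP| = √((9)² + (12)²) = √225 = 15
Perimeter = 41 + 15 + 41 + 15 = 112.

112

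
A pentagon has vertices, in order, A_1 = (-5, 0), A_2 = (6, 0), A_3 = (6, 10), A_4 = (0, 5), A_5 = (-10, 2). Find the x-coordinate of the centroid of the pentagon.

5/9

Apply the shoelace formula. First the cross-terms c_i = x_i·y_{i+1} − x_{i+1}·y_i:
  0, 60, 30, 50, 10  ⇒  2A = 150, A = 75.
Then Σ (x_i + x_{i+1})·c_i = 250, so x̄ = 250 / (6·75) = 5/9.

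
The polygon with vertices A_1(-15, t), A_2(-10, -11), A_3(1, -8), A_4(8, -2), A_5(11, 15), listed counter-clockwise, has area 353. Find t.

1

Write out the shoelace sum; only the two edges meeting at A_1 involve t:
2·Area = [(11·t − (-15)·15) + ((-15)·(-11) − (-10)·t)] + 295
       = 21·t + 685 = 706
⇒ t = 1.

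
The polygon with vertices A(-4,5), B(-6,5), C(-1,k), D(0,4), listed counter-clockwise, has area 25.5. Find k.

-4

The doubled signed area Σ (x_i y_{i+1} − x_{i+1} y_i) is linear in k.
With k=0 it equals 27; the coefficient of k is -6 (from the two edges through C).
So -6·k + 27 = 2·25.5 = 51 ⇒ k = -4.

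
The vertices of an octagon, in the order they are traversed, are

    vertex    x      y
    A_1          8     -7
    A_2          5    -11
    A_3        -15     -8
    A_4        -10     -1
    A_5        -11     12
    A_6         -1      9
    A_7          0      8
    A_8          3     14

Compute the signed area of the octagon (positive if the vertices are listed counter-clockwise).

Apply Gauss's area formula: 2A = Σ (x_i·y_{i+1} − x_{i+1}·y_i), indices taken mod 8.
Cross-terms: -53, -205, -65, -131, -87, -8, -24, -133  ⇒  Σ = -706
Signed area = Σ/2 = -353 (negative ⇒ clockwise traversal).

-353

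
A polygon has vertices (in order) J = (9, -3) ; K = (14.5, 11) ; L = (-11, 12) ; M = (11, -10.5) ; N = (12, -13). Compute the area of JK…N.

242.5

Cross-terms: 142.5, 295, -16.5, -17, 81  ⇒  Σ = 485
Area = |Σ|/2 = 242.5.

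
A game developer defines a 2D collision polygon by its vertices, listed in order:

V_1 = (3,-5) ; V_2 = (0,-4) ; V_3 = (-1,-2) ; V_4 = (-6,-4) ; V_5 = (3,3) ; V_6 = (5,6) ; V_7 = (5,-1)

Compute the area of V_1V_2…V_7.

42

Σ = (-12) + (-4) + (-8) + (-6) + (3) + (-35) + (-22) = -84
Area = |Σ|/2 = 42.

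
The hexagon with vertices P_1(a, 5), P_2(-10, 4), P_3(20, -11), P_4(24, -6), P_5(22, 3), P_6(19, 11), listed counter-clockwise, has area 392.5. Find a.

-11

Write out the shoelace sum; only the two edges meeting at P_1 involve a:
2·Area = [(19·5 − a·11) + (a·4 − (-10)·5)] + 563
       = -7·a + 708 = 785
⇒ a = -11.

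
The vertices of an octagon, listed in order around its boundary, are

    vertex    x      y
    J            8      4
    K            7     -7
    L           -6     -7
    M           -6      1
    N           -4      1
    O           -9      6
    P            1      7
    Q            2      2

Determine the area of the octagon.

Apply the shoelace (surveyor's) formula: 2A = Σ (x_i·y_{i+1} − x_{i+1}·y_i), indices taken mod 8.
Σ = (-84) + (-91) + (-48) + (-2) + (-15) + (-69) + (-12) + (-8) = -329
Area = |Σ|/2 = 164.5.

164.5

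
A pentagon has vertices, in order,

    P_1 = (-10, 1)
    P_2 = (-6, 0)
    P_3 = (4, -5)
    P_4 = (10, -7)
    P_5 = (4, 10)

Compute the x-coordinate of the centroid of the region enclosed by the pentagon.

44/29

Apply Gauss's area formula. First the cross-terms c_i = x_i·y_{i+1} − x_{i+1}·y_i:
  6, 30, 22, 128, 104  ⇒  2A = 290, A = 145.
Then Σ (x_i + x_{i+1})·c_i = 1320, so x̄ = 1320 / (6·145) = 44/29.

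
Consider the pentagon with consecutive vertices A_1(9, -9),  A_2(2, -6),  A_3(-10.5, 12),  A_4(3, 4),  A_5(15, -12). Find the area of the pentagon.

Apply the surveyor's formula: 2A = Σ (x_i·y_{i+1} − x_{i+1}·y_i), indices taken mod 5.
A_1→A_2: (9)(-6) − (2)(-9) = -36
A_2→A_3: (2)(12) − (-10.5)(-6) = -39
A_3→A_4: (-10.5)(4) − (3)(12) = -78
A_4→A_5: (3)(-12) − (15)(4) = -96
A_5→A_1: (15)(-9) − (9)(-12) = -27
Σ = -276
Area = |Σ|/2 = 138.

138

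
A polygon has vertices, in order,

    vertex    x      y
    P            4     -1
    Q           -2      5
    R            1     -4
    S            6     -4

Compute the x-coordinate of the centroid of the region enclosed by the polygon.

Apply the shoelace (surveyor's) formula. First the cross-terms c_i = x_i·y_{i+1} − x_{i+1}·y_i:
  18, 3, 20, 10  ⇒  2A = 51, A = 25.5.
Then Σ (x_i + x_{i+1})·c_i = 273, so x̄ = 273 / (6·25.5) = 91/51.

91/51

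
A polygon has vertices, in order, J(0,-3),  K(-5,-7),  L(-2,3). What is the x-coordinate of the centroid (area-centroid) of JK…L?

-7/3

Apply the shoelace formula. First the cross-terms c_i = x_i·y_{i+1} − x_{i+1}·y_i:
  -15, -29, 6  ⇒  2A = -38, A = -19.
Then Σ (x_i + x_{i+1})·c_i = 266, so x̄ = 266 / (6·(-19)) = -7/3.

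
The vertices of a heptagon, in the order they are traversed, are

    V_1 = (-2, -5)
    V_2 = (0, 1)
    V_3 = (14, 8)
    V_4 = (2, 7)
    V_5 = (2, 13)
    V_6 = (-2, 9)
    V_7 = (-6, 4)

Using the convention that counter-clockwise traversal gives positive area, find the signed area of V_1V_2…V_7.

Apply Gauss's area formula: 2A = Σ (x_i·y_{i+1} − x_{i+1}·y_i), indices taken mod 7.
Σ = (-2) + (-14) + (82) + (12) + (44) + (46) + (38) = 206
Signed area = Σ/2 = 103 (positive ⇒ counter-clockwise traversal).

103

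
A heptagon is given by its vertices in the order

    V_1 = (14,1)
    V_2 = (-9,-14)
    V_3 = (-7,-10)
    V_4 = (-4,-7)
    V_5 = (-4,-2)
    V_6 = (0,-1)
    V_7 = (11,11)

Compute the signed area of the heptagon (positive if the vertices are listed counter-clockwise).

-167

Apply the shoelace formula: 2A = Σ (x_i·y_{i+1} − x_{i+1}·y_i), indices taken mod 7.
Σ = (-187) + (-8) + (9) + (-20) + (4) + (11) + (-143) = -334
Signed area = Σ/2 = -167 (negative ⇒ clockwise traversal).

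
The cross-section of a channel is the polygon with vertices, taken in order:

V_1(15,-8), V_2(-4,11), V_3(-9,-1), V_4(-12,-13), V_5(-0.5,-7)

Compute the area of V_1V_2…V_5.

Apply Gauss's area formula: 2A = Σ (x_i·y_{i+1} − x_{i+1}·y_i), indices taken mod 5.
V_1→V_2: (15)(11) − (-4)(-8) = 133
V_2→V_3: (-4)(-1) − (-9)(11) = 103
V_3→V_4: (-9)(-13) − (-12)(-1) = 105
V_4→V_5: (-12)(-7) − (-0.5)(-13) = 77.5
V_5→V_1: (-0.5)(-8) − (15)(-7) = 109
Σ = 527.5
Area = |Σ|/2 = 263.75.

263.75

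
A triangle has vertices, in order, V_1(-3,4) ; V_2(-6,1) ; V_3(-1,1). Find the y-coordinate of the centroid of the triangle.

2

Apply the shoelace formula. First the cross-terms c_i = x_i·y_{i+1} − x_{i+1}·y_i:
  21, -5, -1  ⇒  2A = 15, A = 7.5.
Then Σ (y_i + y_{i+1})·c_i = 90, so ȳ = 90 / (6·7.5) = 2.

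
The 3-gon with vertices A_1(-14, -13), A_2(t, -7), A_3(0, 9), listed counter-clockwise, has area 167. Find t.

5

Write out the shoelace sum; only the two edges meeting at A_2 involve t:
2·Area = [((-14)·(-7) − t·(-13)) + (t·9 − 0·(-7))] + 126
       = 22·t + 224 = 334
⇒ t = 5.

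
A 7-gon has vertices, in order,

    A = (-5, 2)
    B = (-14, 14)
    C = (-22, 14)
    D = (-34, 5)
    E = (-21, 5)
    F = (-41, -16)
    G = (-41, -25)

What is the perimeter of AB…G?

134

|AB| = √((-9)² + (12)²) = √225 = 15
|BC| = √((-8)² + (0)²) = √64 = 8
|CD| = √((-12)² + (-9)²) = √225 = 15
|DE| = √((13)² + (0)²) = √169 = 13
|EF| = √((-20)² + (-21)²) = √841 = 29
|FG| = √((0)² + (-9)²) = √81 = 9
|GA| = √((36)² + (27)²) = √2025 = 45
Perimeter = 15 + 8 + 15 + 13 + 29 + 9 + 45 = 134.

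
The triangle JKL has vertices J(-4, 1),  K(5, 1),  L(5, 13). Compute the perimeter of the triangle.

|JK| = √((9)² + (0)²) = √81 = 9
|KL| = √((0)² + (12)²) = √144 = 12
|LJ| = √((-9)² + (-12)²) = √225 = 15
Perimeter = 9 + 12 + 15 = 36.

36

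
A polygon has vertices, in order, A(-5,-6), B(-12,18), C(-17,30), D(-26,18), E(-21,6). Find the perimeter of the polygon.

|AB| = √((-7)² + (24)²) = √625 = 25
|BC| = √((-5)² + (12)²) = √169 = 13
|CD| = √((-9)² + (-12)²) = √225 = 15
|DE| = √((5)² + (-12)²) = √169 = 13
|EA| = √((16)² + (-12)²) = √400 = 20
Perimeter = 25 + 13 + 15 + 13 + 20 = 86.

86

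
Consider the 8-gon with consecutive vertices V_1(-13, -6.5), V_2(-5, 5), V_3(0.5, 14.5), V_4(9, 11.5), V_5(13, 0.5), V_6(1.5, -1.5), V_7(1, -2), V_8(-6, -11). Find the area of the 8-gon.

Apply the shoelace formula: 2A = Σ (x_i·y_{i+1} − x_{i+1}·y_i), indices taken mod 8.
V_1→V_2: (-13)(5) − (-5)(-6.5) = -97.5
V_2→V_3: (-5)(14.5) − (0.5)(5) = -75
V_3→V_4: (0.5)(11.5) − (9)(14.5) = -124.75
V_4→V_5: (9)(0.5) − (13)(11.5) = -145
V_5→V_6: (13)(-1.5) − (1.5)(0.5) = -20.25
V_6→V_7: (1.5)(-2) − (1)(-1.5) = -1.5
V_7→V_8: (1)(-11) − (-6)(-2) = -23
V_8→V_1: (-6)(-6.5) − (-13)(-11) = -104
Σ = -591
Area = |Σ|/2 = 295.5.

295.5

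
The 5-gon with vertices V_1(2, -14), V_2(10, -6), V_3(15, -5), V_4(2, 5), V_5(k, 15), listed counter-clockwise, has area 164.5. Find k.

-4

The doubled signed area Σ (x_i y_{i+1} − x_{i+1} y_i) is linear in k.
With k=0 it equals 253; the coefficient of k is -19 (from the two edges through V_5).
So -19·k + 253 = 2·164.5 = 329 ⇒ k = -4.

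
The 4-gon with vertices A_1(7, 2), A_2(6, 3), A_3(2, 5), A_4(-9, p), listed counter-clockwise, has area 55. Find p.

-10

The doubled signed area Σ (x_i y_{i+1} − x_{i+1} y_i) is linear in p.
With p=0 it equals 60; the coefficient of p is -5 (from the two edges through A_4).
So -5·p + 60 = 2·55 = 110 ⇒ p = -10.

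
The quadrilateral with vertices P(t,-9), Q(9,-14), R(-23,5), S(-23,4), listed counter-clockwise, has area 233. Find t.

Write out the shoelace sum; only the two edges meeting at P involve t:
2·Area = [((-23)·(-9) − t·4) + (t·(-14) − 9·(-9))] + -254
       = -18·t + 34 = 466
⇒ t = -24.

-24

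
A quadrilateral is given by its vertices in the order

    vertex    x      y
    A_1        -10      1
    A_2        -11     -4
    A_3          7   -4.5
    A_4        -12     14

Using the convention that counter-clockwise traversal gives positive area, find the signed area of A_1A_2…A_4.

Apply the shoelace (surveyor's) formula: 2A = Σ (x_i·y_{i+1} − x_{i+1}·y_i), indices taken mod 4.
Σ = (51) + (77.5) + (44) + (128) = 300.5
Signed area = Σ/2 = 150.25 (positive ⇒ counter-clockwise traversal).

150.25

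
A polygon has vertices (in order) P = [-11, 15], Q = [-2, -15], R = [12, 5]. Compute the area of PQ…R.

Apply the shoelace formula: 2A = Σ (x_i·y_{i+1} − x_{i+1}·y_i), indices taken mod 3.
Cross-terms: 195, 170, 235  ⇒  Σ = 600
Area = |Σ|/2 = 300.

300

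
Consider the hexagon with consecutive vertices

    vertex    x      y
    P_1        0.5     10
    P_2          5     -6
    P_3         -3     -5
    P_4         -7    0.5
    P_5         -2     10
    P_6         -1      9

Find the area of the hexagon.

112

Apply the shoelace (surveyor's) formula: 2A = Σ (x_i·y_{i+1} − x_{i+1}·y_i), indices taken mod 6.
Σ = (-53) + (-43) + (-36.5) + (-69) + (-8) + (-14.5) = -224
Area = |Σ|/2 = 112.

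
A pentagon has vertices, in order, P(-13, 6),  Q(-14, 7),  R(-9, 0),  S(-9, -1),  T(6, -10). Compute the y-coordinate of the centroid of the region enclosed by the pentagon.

-113/67

Apply the shoelace (surveyor's) formula. First the cross-terms c_i = x_i·y_{i+1} − x_{i+1}·y_i:
  -7, 63, 9, 96, -94  ⇒  2A = 67, A = 33.5.
Then Σ (y_i + y_{i+1})·c_i = -339, so ȳ = -339 / (6·33.5) = -113/67.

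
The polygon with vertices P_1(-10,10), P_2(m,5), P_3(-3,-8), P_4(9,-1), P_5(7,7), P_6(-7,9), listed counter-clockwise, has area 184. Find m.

The doubled signed area Σ (x_i y_{i+1} − x_{i+1} y_i) is linear in m.
With m=0 it equals 242; the coefficient of m is -18 (from the two edges through P_2).
So -18·m + 242 = 2·184 = 368 ⇒ m = -7.

-7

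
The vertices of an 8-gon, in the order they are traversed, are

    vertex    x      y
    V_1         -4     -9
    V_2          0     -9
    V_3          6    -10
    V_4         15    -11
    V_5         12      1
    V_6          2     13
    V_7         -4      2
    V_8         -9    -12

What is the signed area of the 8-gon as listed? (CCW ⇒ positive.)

315

Apply the shoelace (surveyor's) formula: 2A = Σ (x_i·y_{i+1} − x_{i+1}·y_i), indices taken mod 8.
Σ = (36) + (54) + (84) + (147) + (154) + (56) + (66) + (33) = 630
Signed area = Σ/2 = 315 (positive ⇒ counter-clockwise traversal).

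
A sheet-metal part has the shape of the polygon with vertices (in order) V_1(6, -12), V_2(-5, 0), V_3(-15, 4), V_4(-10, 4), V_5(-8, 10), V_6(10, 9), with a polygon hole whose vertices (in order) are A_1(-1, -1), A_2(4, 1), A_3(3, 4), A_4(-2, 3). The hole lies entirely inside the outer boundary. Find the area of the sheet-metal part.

238

Outer boundary:
Apply the shoelace (surveyor's) formula: 2A = Σ (x_i·y_{i+1} − x_{i+1}·y_i), indices taken mod 6.
Σ = (-60) + (-20) + (-20) + (-68) + (-172) + (-174) = -514
Area = |Σ|/2 = 257.
Hole:
Cross-terms: 3, 13, 17, 5  ⇒  Σ = 38
Area = |Σ|/2 = 19.
Net area = 257 − 19 = 238.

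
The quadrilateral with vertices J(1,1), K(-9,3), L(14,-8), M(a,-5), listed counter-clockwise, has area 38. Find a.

11

The doubled signed area Σ (x_i y_{i+1} − x_{i+1} y_i) is linear in a.
With a=0 it equals -23; the coefficient of a is 9 (from the two edges through M).
So 9·a + -23 = 2·38 = 76 ⇒ a = 11.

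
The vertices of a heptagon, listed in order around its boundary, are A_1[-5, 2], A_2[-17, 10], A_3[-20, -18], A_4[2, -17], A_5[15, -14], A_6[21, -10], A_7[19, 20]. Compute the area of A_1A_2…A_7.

992.5

Cross-terms: -16, 506, 376, 227, 144, 610, 138  ⇒  Σ = 1985
Area = |Σ|/2 = 992.5.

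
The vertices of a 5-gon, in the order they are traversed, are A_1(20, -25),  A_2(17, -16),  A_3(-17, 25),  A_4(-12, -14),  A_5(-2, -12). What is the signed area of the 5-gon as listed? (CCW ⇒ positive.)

Σ = (105) + (153) + (538) + (116) + (290) = 1202
Signed area = Σ/2 = 601 (positive ⇒ counter-clockwise traversal).

601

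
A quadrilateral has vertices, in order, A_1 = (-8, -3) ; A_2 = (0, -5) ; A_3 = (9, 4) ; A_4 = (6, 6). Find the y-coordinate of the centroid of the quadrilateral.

Apply the surveyor's formula. First the cross-terms c_i = x_i·y_{i+1} − x_{i+1}·y_i:
  40, 45, 30, 30  ⇒  2A = 145, A = 72.5.
Then Σ (y_i + y_{i+1})·c_i = 25, so ȳ = 25 / (6·72.5) = 5/87.

5/87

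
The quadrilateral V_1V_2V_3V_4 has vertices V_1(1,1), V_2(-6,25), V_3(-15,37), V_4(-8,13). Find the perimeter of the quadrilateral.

80

|V_1V_2| = √((-7)² + (24)²) = √625 = 25
|V_2V_3| = √((-9)² + (12)²) = √225 = 15
|V_3V_4| = √((7)² + (-24)²) = √625 = 25
|V_4V_1| = √((9)² + (-12)²) = √225 = 15
Perimeter = 25 + 15 + 25 + 15 = 80.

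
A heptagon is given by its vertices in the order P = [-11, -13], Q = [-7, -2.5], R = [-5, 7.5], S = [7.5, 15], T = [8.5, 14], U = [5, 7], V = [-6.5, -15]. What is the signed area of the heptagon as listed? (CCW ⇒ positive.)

P→Q: (-11)(-2.5) − (-7)(-13) = -63.5
Q→R: (-7)(7.5) − (-5)(-2.5) = -65
R→S: (-5)(15) − (7.5)(7.5) = -131.25
S→T: (7.5)(14) − (8.5)(15) = -22.5
T→U: (8.5)(7) − (5)(14) = -10.5
U→V: (5)(-15) − (-6.5)(7) = -29.5
V→P: (-6.5)(-13) − (-11)(-15) = -80.5
Σ = -402.75
Signed area = Σ/2 = -201.375 (negative ⇒ clockwise traversal).

-201.375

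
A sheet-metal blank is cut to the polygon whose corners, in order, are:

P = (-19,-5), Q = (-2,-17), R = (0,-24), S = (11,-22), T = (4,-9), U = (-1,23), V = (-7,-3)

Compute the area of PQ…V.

419.5

Cross-terms: 313, 48, 264, -11, 83, 164, -22  ⇒  Σ = 839
Area = |Σ|/2 = 419.5.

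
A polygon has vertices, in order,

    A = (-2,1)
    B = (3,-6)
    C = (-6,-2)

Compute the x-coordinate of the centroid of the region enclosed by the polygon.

Apply Gauss's area formula. First the cross-terms c_i = x_i·y_{i+1} − x_{i+1}·y_i:
  9, -42, -10  ⇒  2A = -43, A = -21.5.
Then Σ (x_i + x_{i+1})·c_i = 215, so x̄ = 215 / (6·(-21.5)) = -5/3.

-5/3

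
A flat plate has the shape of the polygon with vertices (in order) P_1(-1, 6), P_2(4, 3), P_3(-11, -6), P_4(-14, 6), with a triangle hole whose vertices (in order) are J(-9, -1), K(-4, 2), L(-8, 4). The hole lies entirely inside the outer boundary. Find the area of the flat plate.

Outer boundary:
Σ = (-27) + (9) + (-150) + (-78) = -246
Area = |Σ|/2 = 123.
Hole:
Σ = (-22) + (0) + (44) = 22
Area = |Σ|/2 = 11.
Net area = 123 − 11 = 112.

112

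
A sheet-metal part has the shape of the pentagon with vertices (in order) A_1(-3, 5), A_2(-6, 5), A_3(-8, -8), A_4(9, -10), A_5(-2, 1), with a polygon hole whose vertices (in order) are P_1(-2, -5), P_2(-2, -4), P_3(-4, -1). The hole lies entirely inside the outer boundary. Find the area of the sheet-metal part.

Outer boundary:
Apply Gauss's area formula: 2A = Σ (x_i·y_{i+1} − x_{i+1}·y_i), indices taken mod 5.
Σ = (15) + (88) + (152) + (-11) + (-7) = 237
Area = |Σ|/2 = 118.5.
Hole:
Apply the shoelace (surveyor's) formula: 2A = Σ (x_i·y_{i+1} − x_{i+1}·y_i), indices taken mod 3.
Cross-terms: -2, -14, 18  ⇒  Σ = 2
Area = |Σ|/2 = 1.
Net area = 118.5 − 1 = 117.5.

117.5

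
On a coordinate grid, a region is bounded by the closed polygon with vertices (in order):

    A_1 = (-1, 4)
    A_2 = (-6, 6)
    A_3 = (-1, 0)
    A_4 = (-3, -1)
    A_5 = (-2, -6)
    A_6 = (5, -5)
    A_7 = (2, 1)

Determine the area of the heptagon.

Apply Gauss's area formula: 2A = Σ (x_i·y_{i+1} − x_{i+1}·y_i), indices taken mod 7.
A_1→A_2: (-1)(6) − (-6)(4) = 18
A_2→A_3: (-6)(0) − (-1)(6) = 6
A_3→A_4: (-1)(-1) − (-3)(0) = 1
A_4→A_5: (-3)(-6) − (-2)(-1) = 16
A_5→A_6: (-2)(-5) − (5)(-6) = 40
A_6→A_7: (5)(1) − (2)(-5) = 15
A_7→A_1: (2)(4) − (-1)(1) = 9
Σ = 105
Area = |Σ|/2 = 52.5.

52.5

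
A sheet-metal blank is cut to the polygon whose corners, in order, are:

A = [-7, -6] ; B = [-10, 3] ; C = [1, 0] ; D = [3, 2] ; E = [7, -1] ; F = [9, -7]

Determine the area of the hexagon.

Apply the shoelace (surveyor's) formula: 2A = Σ (x_i·y_{i+1} − x_{i+1}·y_i), indices taken mod 6.
Σ = (-81) + (-3) + (2) + (-17) + (-40) + (-103) = -242
Area = |Σ|/2 = 121.

121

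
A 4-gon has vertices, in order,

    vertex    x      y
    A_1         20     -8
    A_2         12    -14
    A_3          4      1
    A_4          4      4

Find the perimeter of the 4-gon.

|A_1A_2| = √((-8)² + (-6)²) = √100 = 10
|A_2A_3| = √((-8)² + (15)²) = √289 = 17
|A_3A_4| = √((0)² + (3)²) = √9 = 3
|A_4A_1| = √((16)² + (-12)²) = √400 = 20
Perimeter = 10 + 17 + 3 + 20 = 50.

50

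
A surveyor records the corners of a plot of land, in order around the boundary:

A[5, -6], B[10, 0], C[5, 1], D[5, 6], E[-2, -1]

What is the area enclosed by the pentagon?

59.5

Apply Gauss's area formula: 2A = Σ (x_i·y_{i+1} − x_{i+1}·y_i), indices taken mod 5.
Cross-terms: 60, 10, 25, 7, 17  ⇒  Σ = 119
Area = |Σ|/2 = 59.5.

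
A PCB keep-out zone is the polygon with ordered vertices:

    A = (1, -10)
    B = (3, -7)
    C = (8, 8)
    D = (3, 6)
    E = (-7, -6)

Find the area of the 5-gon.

Cross-terms: 23, 80, 24, 24, 76  ⇒  Σ = 227
Area = |Σ|/2 = 113.5.

113.5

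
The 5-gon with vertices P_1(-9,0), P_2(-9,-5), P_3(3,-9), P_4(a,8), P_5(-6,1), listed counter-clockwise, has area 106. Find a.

-1

The doubled signed area Σ (x_i y_{i+1} − x_{i+1} y_i) is linear in a.
With a=0 it equals 222; the coefficient of a is 10 (from the two edges through P_4).
So 10·a + 222 = 2·106 = 212 ⇒ a = -1.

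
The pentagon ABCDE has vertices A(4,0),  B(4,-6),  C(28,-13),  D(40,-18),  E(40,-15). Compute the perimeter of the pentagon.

|AB| = √((0)² + (-6)²) = √36 = 6
|BC| = √((24)² + (-7)²) = √625 = 25
|CD| = √((12)² + (-5)²) = √169 = 13
|DE| = √((0)² + (3)²) = √9 = 3
|EA| = √((-36)² + (15)²) = √1521 = 39
Perimeter = 6 + 25 + 13 + 3 + 39 = 86.

86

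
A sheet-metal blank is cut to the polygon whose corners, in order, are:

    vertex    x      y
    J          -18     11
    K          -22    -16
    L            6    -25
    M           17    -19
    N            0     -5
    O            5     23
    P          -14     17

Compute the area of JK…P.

Σ = (530) + (646) + (311) + (-85) + (25) + (407) + (152) = 1986
Area = |Σ|/2 = 993.

993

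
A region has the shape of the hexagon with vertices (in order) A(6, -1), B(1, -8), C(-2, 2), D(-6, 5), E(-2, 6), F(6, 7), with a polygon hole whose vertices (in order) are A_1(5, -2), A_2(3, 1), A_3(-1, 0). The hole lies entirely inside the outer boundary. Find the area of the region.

84.5

Outer boundary:
Apply Gauss's area formula: 2A = Σ (x_i·y_{i+1} − x_{i+1}·y_i), indices taken mod 6.
Σ = (-47) + (-14) + (2) + (-26) + (-50) + (-48) = -183
Area = |Σ|/2 = 91.5.
Hole:
Apply the surveyor's formula: 2A = Σ (x_i·y_{i+1} − x_{i+1}·y_i), indices taken mod 3.
Cross-terms: 11, 1, 2  ⇒  Σ = 14
Area = |Σ|/2 = 7.
Net area = 91.5 − 7 = 84.5.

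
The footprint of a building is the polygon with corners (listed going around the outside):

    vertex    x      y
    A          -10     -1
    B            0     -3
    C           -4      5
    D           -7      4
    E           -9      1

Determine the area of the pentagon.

Apply Gauss's area formula: 2A = Σ (x_i·y_{i+1} − x_{i+1}·y_i), indices taken mod 5.
A→B: (-10)(-3) − (0)(-1) = 30
B→C: (0)(5) − (-4)(-3) = -12
C→D: (-4)(4) − (-7)(5) = 19
D→E: (-7)(1) − (-9)(4) = 29
E→A: (-9)(-1) − (-10)(1) = 19
Σ = 85
Area = |Σ|/2 = 42.5.

42.5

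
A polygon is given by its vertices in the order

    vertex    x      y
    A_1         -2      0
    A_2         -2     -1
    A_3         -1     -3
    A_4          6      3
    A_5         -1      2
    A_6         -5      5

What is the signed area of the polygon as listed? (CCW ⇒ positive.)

Apply the surveyor's formula: 2A = Σ (x_i·y_{i+1} − x_{i+1}·y_i), indices taken mod 6.
A_1→A_2: (-2)(-1) − (-2)(0) = 2
A_2→A_3: (-2)(-3) − (-1)(-1) = 5
A_3→A_4: (-1)(3) − (6)(-3) = 15
A_4→A_5: (6)(2) − (-1)(3) = 15
A_5→A_6: (-1)(5) − (-5)(2) = 5
A_6→A_1: (-5)(0) − (-2)(5) = 10
Σ = 52
Signed area = Σ/2 = 26 (positive ⇒ counter-clockwise traversal).

26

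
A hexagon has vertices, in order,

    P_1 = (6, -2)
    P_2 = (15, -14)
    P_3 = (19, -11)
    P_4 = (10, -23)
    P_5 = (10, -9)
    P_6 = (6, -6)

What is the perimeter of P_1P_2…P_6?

58

|P_1P_2| = √((9)² + (-12)²) = √225 = 15
|P_2P_3| = √((4)² + (3)²) = √25 = 5
|P_3P_4| = √((-9)² + (-12)²) = √225 = 15
|P_4P_5| = √((0)² + (14)²) = √196 = 14
|P_5P_6| = √((-4)² + (3)²) = √25 = 5
|P_6P_1| = √((0)² + (4)²) = √16 = 4
Perimeter = 15 + 5 + 15 + 14 + 5 + 4 = 58.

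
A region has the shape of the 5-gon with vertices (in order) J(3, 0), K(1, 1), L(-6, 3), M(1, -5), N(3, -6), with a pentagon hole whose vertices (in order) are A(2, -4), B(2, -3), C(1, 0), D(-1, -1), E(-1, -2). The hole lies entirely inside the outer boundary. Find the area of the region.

26.5

Outer boundary:
Cross-terms: 3, 9, 27, 9, 18  ⇒  Σ = 66
Area = |Σ|/2 = 33.
Hole:
Cross-terms: 2, 3, -1, 1, 8  ⇒  Σ = 13
Area = |Σ|/2 = 6.5.
Net area = 33 − 6.5 = 26.5.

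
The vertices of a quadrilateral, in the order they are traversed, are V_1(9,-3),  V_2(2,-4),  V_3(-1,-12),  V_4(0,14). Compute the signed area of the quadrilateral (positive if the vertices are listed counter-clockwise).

Σ = (-30) + (-28) + (-14) + (-126) = -198
Signed area = Σ/2 = -99 (negative ⇒ clockwise traversal).

-99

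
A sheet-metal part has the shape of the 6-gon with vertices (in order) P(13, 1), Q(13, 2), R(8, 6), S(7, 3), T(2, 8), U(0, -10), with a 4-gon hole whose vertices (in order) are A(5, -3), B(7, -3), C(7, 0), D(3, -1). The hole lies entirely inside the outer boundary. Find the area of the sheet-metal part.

Outer boundary:
Apply Gauss's area formula: 2A = Σ (x_i·y_{i+1} − x_{i+1}·y_i), indices taken mod 6.
Cross-terms: 13, 62, -18, 50, -20, 130  ⇒  Σ = 217
Area = |Σ|/2 = 108.5.
Hole:
Apply the shoelace (surveyor's) formula: 2A = Σ (x_i·y_{i+1} − x_{i+1}·y_i), indices taken mod 4.
Cross-terms: 6, 21, -7, -4  ⇒  Σ = 16
Area = |Σ|/2 = 8.
Net area = 108.5 − 8 = 100.5.

100.5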